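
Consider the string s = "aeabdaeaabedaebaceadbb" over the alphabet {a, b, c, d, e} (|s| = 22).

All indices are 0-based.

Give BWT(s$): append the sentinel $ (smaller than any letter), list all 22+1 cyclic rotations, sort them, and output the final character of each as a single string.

beeabed$dbedaaabeaaacab

rank  rotation                 last
    0  $aeabdaeaabedaebaceadbb  b
    1  aabedaebaceadbb$aeabdae  e
    2  abdaeaabedaebaceadbb$ae  e
    3  abedaebaceadbb$aeabdaea  a
    4  aceadbb$aeabdaeaabedaeb  b
    5  adbb$aeabdaeaabedaebace  e
    6  aeaabedaebaceadbb$aeabd  d
    7  aeabdaeaabedaebaceadbb$  $
    8  aebaceadbb$aeabdaeaabed  d
    9  b$aeabdaeaabedaebaceadb  b
   10  baceadbb$aeabdaeaabedae  e
   11  bb$aeabdaeaabedaebacead  d
   12  bdaeaabedaebaceadbb$aea  a
   13  bedaebaceadbb$aeabdaeaa  a
   14  ceadbb$aeabdaeaabedaeba  a
   15  daeaabedaebaceadbb$aeab  b
   16  daebaceadbb$aeabdaeaabe  e
   17  dbb$aeabdaeaabedaebacea  a
   18  eaabedaebaceadbb$aeabda  a
   19  eabdaeaabedaebaceadbb$a  a
   20  eadbb$aeabdaeaabedaebac  c
   21  ebaceadbb$aeabdaeaabeda  a
   22  edaebaceadbb$aeabdaeaab  b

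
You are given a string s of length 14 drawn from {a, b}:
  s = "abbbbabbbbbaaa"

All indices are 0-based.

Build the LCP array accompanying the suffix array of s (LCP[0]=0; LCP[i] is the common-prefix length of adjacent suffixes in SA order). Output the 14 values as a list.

rank | idx | suffix
   0 |  13 | a
   1 |  12 | aa
   2 |  11 | aaa
   3 |   0 | abbbbabbbbbaaa
   4 |   5 | abbbbbaaa
   5 |  10 | baaa
   6 |   4 | babbbbbaaa
   7 |   9 | bbaaa
   8 |   3 | bbabbbbbaaa
   9 |   8 | bbbaaa
  10 |   2 | bbbabbbbbaaa
  11 |   7 | bbbbaaa
  12 |   1 | bbbbabbbbbaaa
  13 |   6 | bbbbbaaa

SA = [13, 12, 11, 0, 5, 10, 4, 9, 3, 8, 2, 7, 1, 6]
i: (SA[i-1],SA[i]) lcp shared
  1: (13,12) 1 'a'
  2: (12,11) 2 'aa'
  3: (11,0) 1 'a'
  4: (0,5) 5 'abbbb'
  5: (5,10) 0 ''
  6: (10,4) 2 'ba'
  7: (4,9) 1 'b'
  8: (9,3) 3 'bba'
  9: (3,8) 2 'bb'
  10: (8,2) 4 'bbba'
  11: (2,7) 3 'bbb'
  12: (7,1) 5 'bbbba'
  13: (1,6) 4 'bbbb'

[0, 1, 2, 1, 5, 0, 2, 1, 3, 2, 4, 3, 5, 4]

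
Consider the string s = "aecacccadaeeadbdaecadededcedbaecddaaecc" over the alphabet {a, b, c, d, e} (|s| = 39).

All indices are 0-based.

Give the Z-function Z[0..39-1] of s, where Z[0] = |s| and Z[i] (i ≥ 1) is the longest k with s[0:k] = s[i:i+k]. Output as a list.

Z[0]=39
i=1: i≥r, start 0; Z[1]=0
i=2: i≥r, start 0; Z[2]=0
i=3: i≥r, start 0; Z[3]=1 grow→box=[3,4)
i=4: i≥r, start 0; Z[4]=0
i=5: i≥r, start 0; Z[5]=0
i=6: i≥r, start 0; Z[6]=0
i=7: i≥r, start 0; Z[7]=1 grow→box=[7,8)
i=8: i≥r, start 0; Z[8]=0
i=9: i≥r, start 0; Z[9]=2 grow→box=[9,11)
i=10: min(r-i=1, Z[1]=0)=0; Z[10]=0
i=11: i≥r, start 0; Z[11]=0
i=12: i≥r, start 0; Z[12]=1 grow→box=[12,13)
i=13: i≥r, start 0; Z[13]=0
i=14: i≥r, start 0; Z[14]=0
i=15: i≥r, start 0; Z[15]=0
i=16: i≥r, start 0; Z[16]=4 grow→box=[16,20)
i=17: min(r-i=3, Z[1]=0)=0; Z[17]=0
i=18: min(r-i=2, Z[2]=0)=0; Z[18]=0
i=19: min(r-i=1, Z[3]=1)=1; Z[19]=1
i=20: i≥r, start 0; Z[20]=0
i=21: i≥r, start 0; Z[21]=0
i=22: i≥r, start 0; Z[22]=0
i=23: i≥r, start 0; Z[23]=0
i=24: i≥r, start 0; Z[24]=0
i=25: i≥r, start 0; Z[25]=0
i=26: i≥r, start 0; Z[26]=0
i=27: i≥r, start 0; Z[27]=0
i=28: i≥r, start 0; Z[28]=0
i=29: i≥r, start 0; Z[29]=3 grow→box=[29,32)
i=30: min(r-i=2, Z[1]=0)=0; Z[30]=0
i=31: min(r-i=1, Z[2]=0)=0; Z[31]=0
i=32: i≥r, start 0; Z[32]=0
i=33: i≥r, start 0; Z[33]=0
i=34: i≥r, start 0; Z[34]=1 grow→box=[34,35)
i=35: i≥r, start 0; Z[35]=3 grow→box=[35,38)
i=36: min(r-i=2, Z[1]=0)=0; Z[36]=0
i=37: min(r-i=1, Z[2]=0)=0; Z[37]=0
i=38: i≥r, start 0; Z[38]=0

[39, 0, 0, 1, 0, 0, 0, 1, 0, 2, 0, 0, 1, 0, 0, 0, 4, 0, 0, 1, 0, 0, 0, 0, 0, 0, 0, 0, 0, 3, 0, 0, 0, 0, 1, 3, 0, 0, 0]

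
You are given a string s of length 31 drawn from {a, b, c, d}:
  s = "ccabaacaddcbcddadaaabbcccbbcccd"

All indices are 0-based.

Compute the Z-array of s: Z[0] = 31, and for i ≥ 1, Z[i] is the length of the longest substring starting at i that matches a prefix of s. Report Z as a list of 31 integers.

[31, 1, 0, 0, 0, 0, 1, 0, 0, 0, 1, 0, 1, 0, 0, 0, 0, 0, 0, 0, 0, 0, 2, 2, 1, 0, 0, 2, 2, 1, 0]

Z[0]=31
i=1: outside box; Z[1]=1 extend→box=[1,2)
i=2: outside box; Z[2]=0
i=3: outside box; Z[3]=0
i=4: outside box; Z[4]=0
i=5: outside box; Z[5]=0
i=6: outside box; Z[6]=1 extend→box=[6,7)
i=7: outside box; Z[7]=0
i=8: outside box; Z[8]=0
i=9: outside box; Z[9]=0
i=10: outside box; Z[10]=1 extend→box=[10,11)
i=11: outside box; Z[11]=0
i=12: outside box; Z[12]=1 extend→box=[12,13)
i=13: outside box; Z[13]=0
i=14: outside box; Z[14]=0
i=15: outside box; Z[15]=0
i=16: outside box; Z[16]=0
i=17: outside box; Z[17]=0
i=18: outside box; Z[18]=0
i=19: outside box; Z[19]=0
i=20: outside box; Z[20]=0
i=21: outside box; Z[21]=0
i=22: outside box; Z[22]=2 extend→box=[22,24)
i=23: min(r-i=1, Z[1]=1)=1; Z[23]=2 extend→box=[23,25)
i=24: min(r-i=1, Z[1]=1)=1; Z[24]=1
i=25: outside box; Z[25]=0
i=26: outside box; Z[26]=0
i=27: outside box; Z[27]=2 extend→box=[27,29)
i=28: min(r-i=1, Z[1]=1)=1; Z[28]=2 extend→box=[28,30)
i=29: min(r-i=1, Z[1]=1)=1; Z[29]=1
i=30: outside box; Z[30]=0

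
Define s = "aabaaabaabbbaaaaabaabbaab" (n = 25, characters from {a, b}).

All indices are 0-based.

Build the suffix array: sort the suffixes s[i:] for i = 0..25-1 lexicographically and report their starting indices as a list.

[12, 13, 14, 3, 22, 0, 15, 4, 18, 7, 23, 1, 16, 5, 19, 8, 24, 11, 2, 21, 17, 6, 10, 20, 9]

rank→(start, suffix):
  0 → (12, 'aaaaabaabbaab')
  1 → (13, 'aaaabaabbaab')
  2 → (14, 'aaabaabbaab')
  3 → (3, 'aaabaabbbaaaaabaabbaab')
  4 → (22, 'aab')
  5 → (0, 'aabaaabaabbbaaaaabaabbaab')
  6 → (15, 'aabaabbaab')
  7 → (4, 'aabaabbbaaaaabaabbaab')
  8 → (18, 'aabbaab')
  9 → (7, 'aabbbaaaaabaabbaab')
  10 → (23, 'ab')
  11 → (1, 'abaaabaabbbaaaaabaabbaab')
  12 → (16, 'abaabbaab')
  13 → (5, 'abaabbbaaaaabaabbaab')
  14 → (19, 'abbaab')
  15 → (8, 'abbbaaaaabaabbaab')
  16 → (24, 'b')
  17 → (11, 'baaaaabaabbaab')
  18 → (2, 'baaabaabbbaaaaabaabbaab')
  19 → (21, 'baab')
  20 → (17, 'baabbaab')
  21 → (6, 'baabbbaaaaabaabbaab')
  22 → (10, 'bbaaaaabaabbaab')
  23 → (20, 'bbaab')
  24 → (9, 'bbbaaaaabaabbaab')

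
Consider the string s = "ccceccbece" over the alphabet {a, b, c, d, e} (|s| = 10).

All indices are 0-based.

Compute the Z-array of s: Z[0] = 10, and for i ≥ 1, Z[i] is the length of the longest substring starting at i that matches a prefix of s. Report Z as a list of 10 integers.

Z[0]=10
i=1: i≥r, start 0; Z[1]=2 scan→box=[1,3)
i=2: min(r-i=1, Z[1]=2)=1; Z[2]=1
i=3: i≥r, start 0; Z[3]=0
i=4: i≥r, start 0; Z[4]=2 scan→box=[4,6)
i=5: min(r-i=1, Z[1]=2)=1; Z[5]=1
i=6: i≥r, start 0; Z[6]=0
i=7: i≥r, start 0; Z[7]=0
i=8: i≥r, start 0; Z[8]=1 scan→box=[8,9)
i=9: i≥r, start 0; Z[9]=0

[10, 2, 1, 0, 2, 1, 0, 0, 1, 0]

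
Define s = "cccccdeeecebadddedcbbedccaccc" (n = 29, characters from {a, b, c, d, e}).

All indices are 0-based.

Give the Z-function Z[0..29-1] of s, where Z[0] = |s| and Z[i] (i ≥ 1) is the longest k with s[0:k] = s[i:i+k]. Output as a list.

Z[0]=29
i=1: i≥r, start 0; Z[1]=4 scan→box=[1,5)
i=2: min(r-i=3, Z[1]=4)=3; Z[2]=3
i=3: min(r-i=2, Z[2]=3)=2; Z[3]=2
i=4: min(r-i=1, Z[3]=2)=1; Z[4]=1
i=5: i≥r, start 0; Z[5]=0
i=6: i≥r, start 0; Z[6]=0
i=7: i≥r, start 0; Z[7]=0
i=8: i≥r, start 0; Z[8]=0
i=9: i≥r, start 0; Z[9]=1 scan→box=[9,10)
i=10: i≥r, start 0; Z[10]=0
i=11: i≥r, start 0; Z[11]=0
i=12: i≥r, start 0; Z[12]=0
i=13: i≥r, start 0; Z[13]=0
i=14: i≥r, start 0; Z[14]=0
i=15: i≥r, start 0; Z[15]=0
i=16: i≥r, start 0; Z[16]=0
i=17: i≥r, start 0; Z[17]=0
i=18: i≥r, start 0; Z[18]=1 scan→box=[18,19)
i=19: i≥r, start 0; Z[19]=0
i=20: i≥r, start 0; Z[20]=0
i=21: i≥r, start 0; Z[21]=0
i=22: i≥r, start 0; Z[22]=0
i=23: i≥r, start 0; Z[23]=2 scan→box=[23,25)
i=24: min(r-i=1, Z[1]=4)=1; Z[24]=1
i=25: i≥r, start 0; Z[25]=0
i=26: i≥r, start 0; Z[26]=3 scan→box=[26,29)
i=27: min(r-i=2, Z[1]=4)=2; Z[27]=2
i=28: min(r-i=1, Z[2]=3)=1; Z[28]=1

[29, 4, 3, 2, 1, 0, 0, 0, 0, 1, 0, 0, 0, 0, 0, 0, 0, 0, 1, 0, 0, 0, 0, 2, 1, 0, 3, 2, 1]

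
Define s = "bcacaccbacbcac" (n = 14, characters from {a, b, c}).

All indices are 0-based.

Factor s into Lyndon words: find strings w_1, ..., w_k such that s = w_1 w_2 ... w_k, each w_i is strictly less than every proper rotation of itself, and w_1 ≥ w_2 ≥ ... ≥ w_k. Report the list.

emit factor 1: 'bc' (i=0, period=2)
emit factor 2: 'acaccbacbc' (i=2, period=10)
emit factor 3: 'ac' (i=12, period=2)

["bc", "acaccbacbc", "ac"]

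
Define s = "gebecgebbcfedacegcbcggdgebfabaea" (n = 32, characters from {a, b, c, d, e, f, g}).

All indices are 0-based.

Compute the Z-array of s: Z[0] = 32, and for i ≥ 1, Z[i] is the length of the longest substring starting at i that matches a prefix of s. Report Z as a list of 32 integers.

Z[0]=32
i=1: i≥r, start 0; Z[1]=0
i=2: i≥r, start 0; Z[2]=0
i=3: i≥r, start 0; Z[3]=0
i=4: i≥r, start 0; Z[4]=0
i=5: i≥r, start 0; Z[5]=3 extend→box=[5,8)
i=6: min(r-i=2, Z[1]=0)=0; Z[6]=0
i=7: min(r-i=1, Z[2]=0)=0; Z[7]=0
i=8: i≥r, start 0; Z[8]=0
i=9: i≥r, start 0; Z[9]=0
i=10: i≥r, start 0; Z[10]=0
i=11: i≥r, start 0; Z[11]=0
i=12: i≥r, start 0; Z[12]=0
i=13: i≥r, start 0; Z[13]=0
i=14: i≥r, start 0; Z[14]=0
i=15: i≥r, start 0; Z[15]=0
i=16: i≥r, start 0; Z[16]=1 extend→box=[16,17)
i=17: i≥r, start 0; Z[17]=0
i=18: i≥r, start 0; Z[18]=0
i=19: i≥r, start 0; Z[19]=0
i=20: i≥r, start 0; Z[20]=1 extend→box=[20,21)
i=21: i≥r, start 0; Z[21]=1 extend→box=[21,22)
i=22: i≥r, start 0; Z[22]=0
i=23: i≥r, start 0; Z[23]=3 extend→box=[23,26)
i=24: min(r-i=2, Z[1]=0)=0; Z[24]=0
i=25: min(r-i=1, Z[2]=0)=0; Z[25]=0
i=26: i≥r, start 0; Z[26]=0
i=27: i≥r, start 0; Z[27]=0
i=28: i≥r, start 0; Z[28]=0
i=29: i≥r, start 0; Z[29]=0
i=30: i≥r, start 0; Z[30]=0
i=31: i≥r, start 0; Z[31]=0

[32, 0, 0, 0, 0, 3, 0, 0, 0, 0, 0, 0, 0, 0, 0, 0, 1, 0, 0, 0, 1, 1, 0, 3, 0, 0, 0, 0, 0, 0, 0, 0]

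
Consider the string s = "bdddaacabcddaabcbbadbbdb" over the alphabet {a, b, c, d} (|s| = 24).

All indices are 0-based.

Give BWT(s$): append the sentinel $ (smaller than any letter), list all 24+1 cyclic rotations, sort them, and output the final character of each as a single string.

bddacabdbcdaab$abbddbacdb

rank  rotation                   last
    0  $bdddaacabcddaabcbbadbbdb  b
    1  aabcbbadbbdb$bdddaacabcdd  d
    2  aacabcddaabcbbadbbdb$bddd  d
    3  abcbbadbbdb$bdddaacabcdda  a
    4  abcddaabcbbadbbdb$bdddaac  c
    5  acabcddaabcbbadbbdb$bddda  a
    6  adbbdb$bdddaacabcddaabcbb  b
    7  b$bdddaacabcddaabcbbadbbd  d
    8  badbbdb$bdddaacabcddaabcb  b
    9  bbadbbdb$bdddaacabcddaabc  c
   10  bbdb$bdddaacabcddaabcbbad  d
   11  bcbbadbbdb$bdddaacabcddaa  a
   12  bcddaabcbbadbbdb$bdddaaca  a
   13  bdb$bdddaacabcddaabcbbadb  b
   14  bdddaacabcddaabcbbadbbdb$  $
   15  cabcddaabcbbadbbdb$bdddaa  a
   16  cbbadbbdb$bdddaacabcddaab  b
   17  cddaabcbbadbbdb$bdddaacab  b
   18  daabcbbadbbdb$bdddaacabcd  d
   19  daacabcddaabcbbadbbdb$bdd  d
   20  db$bdddaacabcddaabcbbadbb  b
   21  dbbdb$bdddaacabcddaabcbba  a
   22  ddaabcbbadbbdb$bdddaacabc  c
   23  ddaacabcddaabcbbadbbdb$bd  d
   24  dddaacabcddaabcbbadbbdb$b  b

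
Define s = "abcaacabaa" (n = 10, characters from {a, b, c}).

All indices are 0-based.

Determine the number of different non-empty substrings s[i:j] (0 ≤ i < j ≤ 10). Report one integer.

45

rank | idx | suffix
   0 |   9 | a
   1 |   8 | aa
   2 |   3 | aacabaa
   3 |   6 | abaa
   4 |   0 | abcaacabaa
   5 |   4 | acabaa
   6 |   7 | baa
   7 |   1 | bcaacabaa
   8 |   2 | caacabaa
   9 |   5 | cabaa

SA = [9, 8, 3, 6, 0, 4, 7, 1, 2, 5]
[i] adj suffixes → lcp
  [1] 9/8 → 1 ('a')
  [2] 8/3 → 2 ('aa')
  [3] 3/6 → 1 ('a')
  [4] 6/0 → 2 ('ab')
  [5] 0/4 → 1 ('a')
  [6] 4/7 → 0 ('')
  [7] 7/1 → 1 ('b')
  [8] 1/2 → 0 ('')
  [9] 2/5 → 2 ('ca')

n(n+1)/2 = 10·11/2 = 55
Σ LCP = 0 + 1 + 2 + 1 + 2 + 1 + 0 + 1 + 0 + 2 = 10
distinct = 55 − 10 = 45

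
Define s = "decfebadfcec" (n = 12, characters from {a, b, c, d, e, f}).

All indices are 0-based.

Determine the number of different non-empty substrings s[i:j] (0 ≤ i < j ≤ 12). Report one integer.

sorted suffixes:
  #0 SA[0]=6  'adfcec'
  #1 SA[1]=5  'badfcec'
  #2 SA[2]=11  'c'
  #3 SA[3]=9  'cec'
  #4 SA[4]=2  'cfebadfcec'
  #5 SA[5]=0  'decfebadfcec'
  #6 SA[6]=7  'dfcec'
  #7 SA[7]=4  'ebadfcec'
  #8 SA[8]=10  'ec'
  #9 SA[9]=1  'ecfebadfcec'
  #10 SA[10]=8  'fcec'
  #11 SA[11]=3  'febadfcec'

SA = [6, 5, 11, 9, 2, 0, 7, 4, 10, 1, 8, 3]
rank  pair      lcp
   1  s[6:],s[5:]  0  ''
   2  s[5:],s[11:]  0  ''
   3  s[11:],s[9:]  1  'c'
   4  s[9:],s[2:]  1  'c'
   5  s[2:],s[0:]  0  ''
   6  s[0:],s[7:]  1  'd'
   7  s[7:],s[4:]  0  ''
   8  s[4:],s[10:]  1  'e'
   9  s[10:],s[1:]  2  'ec'
  10  s[1:],s[8:]  0  ''
  11  s[8:],s[3:]  1  'f'

n(n+1)/2 = 12·13/2 = 78
Σ LCP = 0 + 0 + 0 + 1 + 1 + 0 + 1 + 0 + 1 + 2 + 0 + 1 = 7
distinct = 78 − 7 = 71

71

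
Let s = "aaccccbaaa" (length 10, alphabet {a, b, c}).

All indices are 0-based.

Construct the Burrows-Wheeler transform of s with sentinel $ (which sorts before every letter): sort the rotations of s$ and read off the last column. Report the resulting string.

rank  rotation     last
    0  $aaccccbaaa  a
    1  a$aaccccbaa  a
    2  aa$aaccccba  a
    3  aaa$aaccccb  b
    4  aaccccbaaa$  $
    5  accccbaaa$a  a
    6  baaa$aacccc  c
    7  cbaaa$aaccc  c
    8  ccbaaa$aacc  c
    9  cccbaaa$aac  c
   10  ccccbaaa$aa  a

aaab$acccca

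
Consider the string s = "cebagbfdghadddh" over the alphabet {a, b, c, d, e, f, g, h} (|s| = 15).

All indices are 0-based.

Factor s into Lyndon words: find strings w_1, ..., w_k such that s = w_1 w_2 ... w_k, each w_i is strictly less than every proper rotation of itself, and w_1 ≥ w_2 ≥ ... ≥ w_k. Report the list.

emit factor 1: 'ce' (i=0, period=2)
emit factor 2: 'b' (i=2, period=1)
emit factor 3: 'agbfdgh' (i=3, period=7)
emit factor 4: 'adddh' (i=10, period=5)

["ce", "b", "agbfdgh", "adddh"]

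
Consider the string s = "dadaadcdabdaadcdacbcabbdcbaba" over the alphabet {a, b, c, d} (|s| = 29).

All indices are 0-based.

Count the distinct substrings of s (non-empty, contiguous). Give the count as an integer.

380

rank | idx | suffix
   0 |  28 | a
   1 |   3 | aadcdabdaadcdacbcabbdcbaba
   2 |  11 | aadcdacbcabbdcbaba
   3 |  26 | aba
   4 |  20 | abbdcbaba
   5 |   8 | abdaadcdacbcabbdcbaba
   6 |  16 | acbcabbdcbaba
   7 |   1 | adaadcdabdaadcdacbcabbdcbaba
   8 |   4 | adcdabdaadcdacbcabbdcbaba
   9 |  12 | adcdacbcabbdcbaba
  10 |  27 | ba
  11 |  25 | baba
  12 |  21 | bbdcbaba
  13 |  18 | bcabbdcbaba
  14 |   9 | bdaadcdacbcabbdcbaba
  15 |  22 | bdcbaba
  16 |  19 | cabbdcbaba
  17 |  24 | cbaba
  18 |  17 | cbcabbdcbaba
  19 |   6 | cdabdaadcdacbcabbdcbaba
  20 |  14 | cdacbcabbdcbaba
  21 |   2 | daadcdabdaadcdacbcabbdcbaba
  22 |  10 | daadcdacbcabbdcbaba
  23 |   7 | dabdaadcdacbcabbdcbaba
  24 |  15 | dacbcabbdcbaba
  25 |   0 | dadaadcdabdaadcdacbcabbdcbaba
  26 |  23 | dcbaba
  27 |   5 | dcdabdaadcdacbcabbdcbaba
  28 |  13 | dcdacbcabbdcbaba

SA = [28, 3, 11, 26, 20, 8, 16, 1, 4, 12, 27, 25, 21, 18, 9, 22, 19, 24, 17, 6, 14, 2, 10, 7, 15, 0, 23, 5, 13]
i: (SA[i-1],SA[i]) lcp shared
  1: (28,3) 1 'a'
  2: (3,11) 6 'aadcda'
  3: (11,26) 1 'a'
  4: (26,20) 2 'ab'
  5: (20,8) 2 'ab'
  6: (8,16) 1 'a'
  7: (16,1) 1 'a'
  8: (1,4) 2 'ad'
  9: (4,12) 5 'adcda'
  10: (12,27) 0 ''
  11: (27,25) 2 'ba'
  12: (25,21) 1 'b'
  13: (21,18) 1 'b'
  14: (18,9) 1 'b'
  15: (9,22) 2 'bd'
  16: (22,19) 0 ''
  17: (19,24) 1 'c'
  18: (24,17) 2 'cb'
  19: (17,6) 1 'c'
  20: (6,14) 3 'cda'
  21: (14,2) 0 ''
  22: (2,10) 7 'daadcda'
  23: (10,7) 2 'da'
  24: (7,15) 2 'da'
  25: (15,0) 2 'da'
  26: (0,23) 1 'd'
  27: (23,5) 2 'dc'
  28: (5,13) 4 'dcda'

n(n+1)/2 = 29·30/2 = 435
Σ LCP = 0 + 1 + 6 + 1 + 2 + 2 + 1 + 1 + 2 + 5 + 0 + 2 + 1 + 1 + 1 + 2 + 0 + 1 + 2 + 1 + 3 + 0 + 7 + 2 + 2 + 2 + 1 + 2 + 4 = 55
distinct = 435 − 55 = 380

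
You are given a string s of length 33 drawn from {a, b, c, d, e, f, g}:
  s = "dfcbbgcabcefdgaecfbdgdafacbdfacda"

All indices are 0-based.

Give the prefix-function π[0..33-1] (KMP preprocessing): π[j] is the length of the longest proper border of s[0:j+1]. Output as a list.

π[0] = 0
j=1 s[j]='f': π[1]=0 (border '')
j=2 s[j]='c': π[2]=0 (border '')
j=3 s[j]='b': π[3]=0 (border '')
j=4 s[j]='b': π[4]=0 (border '')
j=5 s[j]='g': π[5]=0 (border '')
j=6 s[j]='c': π[6]=0 (border '')
j=7 s[j]='a': π[7]=0 (border '')
j=8 s[j]='b': π[8]=0 (border '')
j=9 s[j]='c': π[9]=0 (border '')
j=10 s[j]='e': π[10]=0 (border '')
j=11 s[j]='f': π[11]=0 (border '')
j=12 s[j]='d': π[12]=1 (border 'd')
j=13 s[j]='g': k: 1→0; π[13]=0 (border '')
j=14 s[j]='a': π[14]=0 (border '')
j=15 s[j]='e': π[15]=0 (border '')
j=16 s[j]='c': π[16]=0 (border '')
j=17 s[j]='f': π[17]=0 (border '')
j=18 s[j]='b': π[18]=0 (border '')
j=19 s[j]='d': π[19]=1 (border 'd')
j=20 s[j]='g': k: 1→0; π[20]=0 (border '')
j=21 s[j]='d': π[21]=1 (border 'd')
j=22 s[j]='a': k: 1→0; π[22]=0 (border '')
j=23 s[j]='f': π[23]=0 (border '')
j=24 s[j]='a': π[24]=0 (border '')
j=25 s[j]='c': π[25]=0 (border '')
j=26 s[j]='b': π[26]=0 (border '')
j=27 s[j]='d': π[27]=1 (border 'd')
j=28 s[j]='f': π[28]=2 (border 'df')
j=29 s[j]='a': k: 2→0; π[29]=0 (border '')
j=30 s[j]='c': π[30]=0 (border '')
j=31 s[j]='d': π[31]=1 (border 'd')
j=32 s[j]='a': k: 1→0; π[32]=0 (border '')

[0, 0, 0, 0, 0, 0, 0, 0, 0, 0, 0, 0, 1, 0, 0, 0, 0, 0, 0, 1, 0, 1, 0, 0, 0, 0, 0, 1, 2, 0, 0, 1, 0]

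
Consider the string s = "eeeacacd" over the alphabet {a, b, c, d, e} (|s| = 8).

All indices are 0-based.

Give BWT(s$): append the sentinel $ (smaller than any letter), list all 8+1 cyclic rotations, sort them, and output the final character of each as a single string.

rank  rotation   last
    0  $eeeacacd  d
    1  acacd$eee  e
    2  acd$eeeac  c
    3  cacd$eeea  a
    4  cd$eeeaca  a
    5  d$eeeacac  c
    6  eacacd$ee  e
    7  eeacacd$e  e
    8  eeeacacd$  $

decaacee$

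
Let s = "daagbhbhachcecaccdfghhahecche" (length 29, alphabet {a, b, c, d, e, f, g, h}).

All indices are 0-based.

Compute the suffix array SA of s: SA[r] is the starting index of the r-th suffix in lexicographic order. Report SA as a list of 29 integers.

[1, 14, 8, 2, 22, 6, 4, 13, 15, 25, 16, 11, 9, 26, 0, 17, 28, 12, 24, 18, 3, 19, 7, 21, 5, 10, 27, 23, 20]

rank | idx | suffix
   0 |   1 | aagbhbhachcecaccdfghhahecche
   1 |  14 | accdfghhahecche
   2 |   8 | achcecaccdfghhahecche
   3 |   2 | agbhbhachcecaccdfghhahecche
   4 |  22 | ahecche
   5 |   6 | bhachcecaccdfghhahecche
   6 |   4 | bhbhachcecaccdfghhahecche
   7 |  13 | caccdfghhahecche
   8 |  15 | ccdfghhahecche
   9 |  25 | cche
  10 |  16 | cdfghhahecche
  11 |  11 | cecaccdfghhahecche
  12 |   9 | chcecaccdfghhahecche
  13 |  26 | che
  14 |   0 | daagbhbhachcecaccdfghhahecche
  15 |  17 | dfghhahecche
  16 |  28 | e
  17 |  12 | ecaccdfghhahecche
  18 |  24 | ecche
  19 |  18 | fghhahecche
  20 |   3 | gbhbhachcecaccdfghhahecche
  21 |  19 | ghhahecche
  22 |   7 | hachcecaccdfghhahecche
  23 |  21 | hahecche
  24 |   5 | hbhachcecaccdfghhahecche
  25 |  10 | hcecaccdfghhahecche
  26 |  27 | he
  27 |  23 | hecche
  28 |  20 | hhahecche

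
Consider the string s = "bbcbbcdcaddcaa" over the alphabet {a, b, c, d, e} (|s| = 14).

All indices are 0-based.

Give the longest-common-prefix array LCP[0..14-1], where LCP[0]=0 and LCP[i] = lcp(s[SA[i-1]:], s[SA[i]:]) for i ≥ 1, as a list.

sorted suffixes:
  #0 SA[0]=13  'a'
  #1 SA[1]=12  'aa'
  #2 SA[2]=8  'addcaa'
  #3 SA[3]=0  'bbcbbcdcaddcaa'
  #4 SA[4]=3  'bbcdcaddcaa'
  #5 SA[5]=1  'bcbbcdcaddcaa'
  #6 SA[6]=4  'bcdcaddcaa'
  #7 SA[7]=11  'caa'
  #8 SA[8]=7  'caddcaa'
  #9 SA[9]=2  'cbbcdcaddcaa'
  #10 SA[10]=5  'cdcaddcaa'
  #11 SA[11]=10  'dcaa'
  #12 SA[12]=6  'dcaddcaa'
  #13 SA[13]=9  'ddcaa'

SA = [13, 12, 8, 0, 3, 1, 4, 11, 7, 2, 5, 10, 6, 9]
[i] adj suffixes → lcp
  [1] 13/12 → 1 ('a')
  [2] 12/8 → 1 ('a')
  [3] 8/0 → 0 ('')
  [4] 0/3 → 3 ('bbc')
  [5] 3/1 → 1 ('b')
  [6] 1/4 → 2 ('bc')
  [7] 4/11 → 0 ('')
  [8] 11/7 → 2 ('ca')
  [9] 7/2 → 1 ('c')
  [10] 2/5 → 1 ('c')
  [11] 5/10 → 0 ('')
  [12] 10/6 → 3 ('dca')
  [13] 6/9 → 1 ('d')

[0, 1, 1, 0, 3, 1, 2, 0, 2, 1, 1, 0, 3, 1]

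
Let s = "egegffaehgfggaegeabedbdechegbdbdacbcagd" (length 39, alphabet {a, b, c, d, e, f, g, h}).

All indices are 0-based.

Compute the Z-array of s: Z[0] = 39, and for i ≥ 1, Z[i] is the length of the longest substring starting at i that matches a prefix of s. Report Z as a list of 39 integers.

Z[0]=39
i=1: i≥r, start 0; Z[1]=0
i=2: i≥r, start 0; Z[2]=2 extend→box=[2,4)
i=3: min(r-i=1, Z[1]=0)=0; Z[3]=0
i=4: i≥r, start 0; Z[4]=0
i=5: i≥r, start 0; Z[5]=0
i=6: i≥r, start 0; Z[6]=0
i=7: i≥r, start 0; Z[7]=1 extend→box=[7,8)
i=8: i≥r, start 0; Z[8]=0
i=9: i≥r, start 0; Z[9]=0
i=10: i≥r, start 0; Z[10]=0
i=11: i≥r, start 0; Z[11]=0
i=12: i≥r, start 0; Z[12]=0
i=13: i≥r, start 0; Z[13]=0
i=14: i≥r, start 0; Z[14]=3 extend→box=[14,17)
i=15: min(r-i=2, Z[1]=0)=0; Z[15]=0
i=16: min(r-i=1, Z[2]=2)=1; Z[16]=1
i=17: i≥r, start 0; Z[17]=0
i=18: i≥r, start 0; Z[18]=0
i=19: i≥r, start 0; Z[19]=1 extend→box=[19,20)
i=20: i≥r, start 0; Z[20]=0
i=21: i≥r, start 0; Z[21]=0
i=22: i≥r, start 0; Z[22]=0
i=23: i≥r, start 0; Z[23]=1 extend→box=[23,24)
i=24: i≥r, start 0; Z[24]=0
i=25: i≥r, start 0; Z[25]=0
i=26: i≥r, start 0; Z[26]=2 extend→box=[26,28)
i=27: min(r-i=1, Z[1]=0)=0; Z[27]=0
i=28: i≥r, start 0; Z[28]=0
i=29: i≥r, start 0; Z[29]=0
i=30: i≥r, start 0; Z[30]=0
i=31: i≥r, start 0; Z[31]=0
i=32: i≥r, start 0; Z[32]=0
i=33: i≥r, start 0; Z[33]=0
i=34: i≥r, start 0; Z[34]=0
i=35: i≥r, start 0; Z[35]=0
i=36: i≥r, start 0; Z[36]=0
i=37: i≥r, start 0; Z[37]=0
i=38: i≥r, start 0; Z[38]=0

[39, 0, 2, 0, 0, 0, 0, 1, 0, 0, 0, 0, 0, 0, 3, 0, 1, 0, 0, 1, 0, 0, 0, 1, 0, 0, 2, 0, 0, 0, 0, 0, 0, 0, 0, 0, 0, 0, 0]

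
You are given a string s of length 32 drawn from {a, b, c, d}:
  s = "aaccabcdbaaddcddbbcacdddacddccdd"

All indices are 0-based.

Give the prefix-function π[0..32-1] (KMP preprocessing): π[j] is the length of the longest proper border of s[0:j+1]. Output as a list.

π[0] = 0
j=1 s[j]='a': π[1]=1 (border 'a')
j=2 s[j]='c': k: 1→0; π[2]=0 (border '')
j=3 s[j]='c': π[3]=0 (border '')
j=4 s[j]='a': π[4]=1 (border 'a')
j=5 s[j]='b': k: 1→0; π[5]=0 (border '')
j=6 s[j]='c': π[6]=0 (border '')
j=7 s[j]='d': π[7]=0 (border '')
j=8 s[j]='b': π[8]=0 (border '')
j=9 s[j]='a': π[9]=1 (border 'a')
j=10 s[j]='a': π[10]=2 (border 'aa')
j=11 s[j]='d': k: 2→1→0; π[11]=0 (border '')
j=12 s[j]='d': π[12]=0 (border '')
j=13 s[j]='c': π[13]=0 (border '')
j=14 s[j]='d': π[14]=0 (border '')
j=15 s[j]='d': π[15]=0 (border '')
j=16 s[j]='b': π[16]=0 (border '')
j=17 s[j]='b': π[17]=0 (border '')
j=18 s[j]='c': π[18]=0 (border '')
j=19 s[j]='a': π[19]=1 (border 'a')
j=20 s[j]='c': k: 1→0; π[20]=0 (border '')
j=21 s[j]='d': π[21]=0 (border '')
j=22 s[j]='d': π[22]=0 (border '')
j=23 s[j]='d': π[23]=0 (border '')
j=24 s[j]='a': π[24]=1 (border 'a')
j=25 s[j]='c': k: 1→0; π[25]=0 (border '')
j=26 s[j]='d': π[26]=0 (border '')
j=27 s[j]='d': π[27]=0 (border '')
j=28 s[j]='c': π[28]=0 (border '')
j=29 s[j]='c': π[29]=0 (border '')
j=30 s[j]='d': π[30]=0 (border '')
j=31 s[j]='d': π[31]=0 (border '')

[0, 1, 0, 0, 1, 0, 0, 0, 0, 1, 2, 0, 0, 0, 0, 0, 0, 0, 0, 1, 0, 0, 0, 0, 1, 0, 0, 0, 0, 0, 0, 0]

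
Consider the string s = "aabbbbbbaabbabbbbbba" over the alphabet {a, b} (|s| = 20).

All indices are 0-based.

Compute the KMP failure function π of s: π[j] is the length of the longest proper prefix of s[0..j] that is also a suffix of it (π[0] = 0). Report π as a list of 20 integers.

[0, 1, 0, 0, 0, 0, 0, 0, 1, 2, 3, 4, 1, 0, 0, 0, 0, 0, 0, 1]

π[0] = 0
j=1 s[j]='a': π[1]=1 (border 'a')
j=2 s[j]='b': k: 1→0; π[2]=0 (border '')
j=3 s[j]='b': π[3]=0 (border '')
j=4 s[j]='b': π[4]=0 (border '')
j=5 s[j]='b': π[5]=0 (border '')
j=6 s[j]='b': π[6]=0 (border '')
j=7 s[j]='b': π[7]=0 (border '')
j=8 s[j]='a': π[8]=1 (border 'a')
j=9 s[j]='a': π[9]=2 (border 'aa')
j=10 s[j]='b': π[10]=3 (border 'aab')
j=11 s[j]='b': π[11]=4 (border 'aabb')
j=12 s[j]='a': k: 4→0; π[12]=1 (border 'a')
j=13 s[j]='b': k: 1→0; π[13]=0 (border '')
j=14 s[j]='b': π[14]=0 (border '')
j=15 s[j]='b': π[15]=0 (border '')
j=16 s[j]='b': π[16]=0 (border '')
j=17 s[j]='b': π[17]=0 (border '')
j=18 s[j]='b': π[18]=0 (border '')
j=19 s[j]='a': π[19]=1 (border 'a')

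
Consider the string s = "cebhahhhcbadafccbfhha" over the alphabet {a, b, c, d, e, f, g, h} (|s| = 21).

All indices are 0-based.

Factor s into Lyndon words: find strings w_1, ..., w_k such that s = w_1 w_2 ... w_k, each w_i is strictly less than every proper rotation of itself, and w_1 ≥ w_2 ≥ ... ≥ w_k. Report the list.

["ce", "bh", "ahhhcb", "adafccbfhh", "a"]

emit factor 1: 'ce' (i=0, period=2)
emit factor 2: 'bh' (i=2, period=2)
emit factor 3: 'ahhhcb' (i=4, period=6)
emit factor 4: 'adafccbfhh' (i=10, period=10)
emit factor 5: 'a' (i=20, period=1)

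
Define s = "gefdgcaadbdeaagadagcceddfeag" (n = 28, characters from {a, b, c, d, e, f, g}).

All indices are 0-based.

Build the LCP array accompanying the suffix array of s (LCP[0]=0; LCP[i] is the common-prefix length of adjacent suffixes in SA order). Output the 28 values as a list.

sorted suffixes:
  #0 SA[0]=6  'aadbdeaagadagcceddfeag'
  #1 SA[1]=12  'aagadagcceddfeag'
  #2 SA[2]=15  'adagcceddfeag'
  #3 SA[3]=7  'adbdeaagadagcceddfeag'
  #4 SA[4]=26  'ag'
  #5 SA[5]=13  'agadagcceddfeag'
  #6 SA[6]=17  'agcceddfeag'
  #7 SA[7]=9  'bdeaagadagcceddfeag'
  #8 SA[8]=5  'caadbdeaagadagcceddfeag'
  #9 SA[9]=19  'cceddfeag'
  #10 SA[10]=20  'ceddfeag'
  #11 SA[11]=16  'dagcceddfeag'
  #12 SA[12]=8  'dbdeaagadagcceddfeag'
  #13 SA[13]=22  'ddfeag'
  #14 SA[14]=10  'deaagadagcceddfeag'
  #15 SA[15]=23  'dfeag'
  #16 SA[16]=3  'dgcaadbdeaagadagcceddfeag'
  #17 SA[17]=11  'eaagadagcceddfeag'
  #18 SA[18]=25  'eag'
  #19 SA[19]=21  'eddfeag'
  #20 SA[20]=1  'efdgcaadbdeaagadagcceddfeag'
  #21 SA[21]=2  'fdgcaadbdeaagadagcceddfeag'
  #22 SA[22]=24  'feag'
  #23 SA[23]=27  'g'
  #24 SA[24]=14  'gadagcceddfeag'
  #25 SA[25]=4  'gcaadbdeaagadagcceddfeag'
  #26 SA[26]=18  'gcceddfeag'
  #27 SA[27]=0  'gefdgcaadbdeaagadagcceddfeag'

SA = [6, 12, 15, 7, 26, 13, 17, 9, 5, 19, 20, 16, 8, 22, 10, 23, 3, 11, 25, 21, 1, 2, 24, 27, 14, 4, 18, 0]
[i] adj suffixes → lcp
  [1] 6/12 → 2 ('aa')
  [2] 12/15 → 1 ('a')
  [3] 15/7 → 2 ('ad')
  [4] 7/26 → 1 ('a')
  [5] 26/13 → 2 ('ag')
  [6] 13/17 → 2 ('ag')
  [7] 17/9 → 0 ('')
  [8] 9/5 → 0 ('')
  [9] 5/19 → 1 ('c')
  [10] 19/20 → 1 ('c')
  [11] 20/16 → 0 ('')
  [12] 16/8 → 1 ('d')
  [13] 8/22 → 1 ('d')
  [14] 22/10 → 1 ('d')
  [15] 10/23 → 1 ('d')
  [16] 23/3 → 1 ('d')
  [17] 3/11 → 0 ('')
  [18] 11/25 → 2 ('ea')
  [19] 25/21 → 1 ('e')
  [20] 21/1 → 1 ('e')
  [21] 1/2 → 0 ('')
  [22] 2/24 → 1 ('f')
  [23] 24/27 → 0 ('')
  [24] 27/14 → 1 ('g')
  [25] 14/4 → 1 ('g')
  [26] 4/18 → 2 ('gc')
  [27] 18/0 → 1 ('g')

[0, 2, 1, 2, 1, 2, 2, 0, 0, 1, 1, 0, 1, 1, 1, 1, 1, 0, 2, 1, 1, 0, 1, 0, 1, 1, 2, 1]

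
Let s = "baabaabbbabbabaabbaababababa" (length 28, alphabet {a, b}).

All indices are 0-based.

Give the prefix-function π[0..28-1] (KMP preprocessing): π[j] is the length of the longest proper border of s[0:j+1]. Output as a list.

π[0] = 0
j=1 s[j]='a': π[1]=0 (border '')
j=2 s[j]='a': π[2]=0 (border '')
j=3 s[j]='b': π[3]=1 (border 'b')
j=4 s[j]='a': π[4]=2 (border 'ba')
j=5 s[j]='a': π[5]=3 (border 'baa')
j=6 s[j]='b': π[6]=4 (border 'baab')
j=7 s[j]='b': k: 4→1→0; π[7]=1 (border 'b')
j=8 s[j]='b': k: 1→0; π[8]=1 (border 'b')
j=9 s[j]='a': π[9]=2 (border 'ba')
j=10 s[j]='b': k: 2→0; π[10]=1 (border 'b')
j=11 s[j]='b': k: 1→0; π[11]=1 (border 'b')
j=12 s[j]='a': π[12]=2 (border 'ba')
j=13 s[j]='b': k: 2→0; π[13]=1 (border 'b')
j=14 s[j]='a': π[14]=2 (border 'ba')
j=15 s[j]='a': π[15]=3 (border 'baa')
j=16 s[j]='b': π[16]=4 (border 'baab')
j=17 s[j]='b': k: 4→1→0; π[17]=1 (border 'b')
j=18 s[j]='a': π[18]=2 (border 'ba')
j=19 s[j]='a': π[19]=3 (border 'baa')
j=20 s[j]='b': π[20]=4 (border 'baab')
j=21 s[j]='a': π[21]=5 (border 'baaba')
j=22 s[j]='b': k: 5→2→0; π[22]=1 (border 'b')
j=23 s[j]='a': π[23]=2 (border 'ba')
j=24 s[j]='b': k: 2→0; π[24]=1 (border 'b')
j=25 s[j]='a': π[25]=2 (border 'ba')
j=26 s[j]='b': k: 2→0; π[26]=1 (border 'b')
j=27 s[j]='a': π[27]=2 (border 'ba')

[0, 0, 0, 1, 2, 3, 4, 1, 1, 2, 1, 1, 2, 1, 2, 3, 4, 1, 2, 3, 4, 5, 1, 2, 1, 2, 1, 2]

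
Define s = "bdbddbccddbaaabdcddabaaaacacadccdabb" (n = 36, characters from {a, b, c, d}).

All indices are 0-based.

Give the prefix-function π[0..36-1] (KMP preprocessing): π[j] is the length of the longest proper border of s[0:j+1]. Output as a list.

π[0] = 0
j=1 s[j]='d': π[1]=0 (border '')
j=2 s[j]='b': π[2]=1 (border 'b')
j=3 s[j]='d': π[3]=2 (border 'bd')
j=4 s[j]='d': k: 2→0; π[4]=0 (border '')
j=5 s[j]='b': π[5]=1 (border 'b')
j=6 s[j]='c': k: 1→0; π[6]=0 (border '')
j=7 s[j]='c': π[7]=0 (border '')
j=8 s[j]='d': π[8]=0 (border '')
j=9 s[j]='d': π[9]=0 (border '')
j=10 s[j]='b': π[10]=1 (border 'b')
j=11 s[j]='a': k: 1→0; π[11]=0 (border '')
j=12 s[j]='a': π[12]=0 (border '')
j=13 s[j]='a': π[13]=0 (border '')
j=14 s[j]='b': π[14]=1 (border 'b')
j=15 s[j]='d': π[15]=2 (border 'bd')
j=16 s[j]='c': k: 2→0; π[16]=0 (border '')
j=17 s[j]='d': π[17]=0 (border '')
j=18 s[j]='d': π[18]=0 (border '')
j=19 s[j]='a': π[19]=0 (border '')
j=20 s[j]='b': π[20]=1 (border 'b')
j=21 s[j]='a': k: 1→0; π[21]=0 (border '')
j=22 s[j]='a': π[22]=0 (border '')
j=23 s[j]='a': π[23]=0 (border '')
j=24 s[j]='a': π[24]=0 (border '')
j=25 s[j]='c': π[25]=0 (border '')
j=26 s[j]='a': π[26]=0 (border '')
j=27 s[j]='c': π[27]=0 (border '')
j=28 s[j]='a': π[28]=0 (border '')
j=29 s[j]='d': π[29]=0 (border '')
j=30 s[j]='c': π[30]=0 (border '')
j=31 s[j]='c': π[31]=0 (border '')
j=32 s[j]='d': π[32]=0 (border '')
j=33 s[j]='a': π[33]=0 (border '')
j=34 s[j]='b': π[34]=1 (border 'b')
j=35 s[j]='b': k: 1→0; π[35]=1 (border 'b')

[0, 0, 1, 2, 0, 1, 0, 0, 0, 0, 1, 0, 0, 0, 1, 2, 0, 0, 0, 0, 1, 0, 0, 0, 0, 0, 0, 0, 0, 0, 0, 0, 0, 0, 1, 1]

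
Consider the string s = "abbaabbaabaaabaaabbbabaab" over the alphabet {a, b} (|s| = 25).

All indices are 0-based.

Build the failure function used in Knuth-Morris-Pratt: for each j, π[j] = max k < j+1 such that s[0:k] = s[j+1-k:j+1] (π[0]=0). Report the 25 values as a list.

[0, 0, 0, 1, 1, 2, 3, 4, 5, 6, 1, 1, 1, 2, 1, 1, 1, 2, 3, 0, 1, 2, 1, 1, 2]

π[0] = 0
j=1 s[j]='b': π[1]=0 (border '')
j=2 s[j]='b': π[2]=0 (border '')
j=3 s[j]='a': π[3]=1 (border 'a')
j=4 s[j]='a': k: 1→0; π[4]=1 (border 'a')
j=5 s[j]='b': π[5]=2 (border 'ab')
j=6 s[j]='b': π[6]=3 (border 'abb')
j=7 s[j]='a': π[7]=4 (border 'abba')
j=8 s[j]='a': π[8]=5 (border 'abbaa')
j=9 s[j]='b': π[9]=6 (border 'abbaab')
j=10 s[j]='a': k: 6→2→0; π[10]=1 (border 'a')
j=11 s[j]='a': k: 1→0; π[11]=1 (border 'a')
j=12 s[j]='a': k: 1→0; π[12]=1 (border 'a')
j=13 s[j]='b': π[13]=2 (border 'ab')
j=14 s[j]='a': k: 2→0; π[14]=1 (border 'a')
j=15 s[j]='a': k: 1→0; π[15]=1 (border 'a')
j=16 s[j]='a': k: 1→0; π[16]=1 (border 'a')
j=17 s[j]='b': π[17]=2 (border 'ab')
j=18 s[j]='b': π[18]=3 (border 'abb')
j=19 s[j]='b': k: 3→0; π[19]=0 (border '')
j=20 s[j]='a': π[20]=1 (border 'a')
j=21 s[j]='b': π[21]=2 (border 'ab')
j=22 s[j]='a': k: 2→0; π[22]=1 (border 'a')
j=23 s[j]='a': k: 1→0; π[23]=1 (border 'a')
j=24 s[j]='b': π[24]=2 (border 'ab')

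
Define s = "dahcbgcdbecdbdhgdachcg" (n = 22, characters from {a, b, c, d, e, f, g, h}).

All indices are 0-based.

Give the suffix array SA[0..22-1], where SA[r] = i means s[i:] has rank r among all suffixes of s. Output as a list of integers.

[17, 1, 12, 8, 4, 3, 10, 6, 20, 18, 16, 0, 11, 7, 13, 9, 21, 5, 15, 2, 19, 14]

sorted suffixes:
  #0 SA[0]=17  'achcg'
  #1 SA[1]=1  'ahcbgcdbecdbdhgdachcg'
  #2 SA[2]=12  'bdhgdachcg'
  #3 SA[3]=8  'becdbdhgdachcg'
  #4 SA[4]=4  'bgcdbecdbdhgdachcg'
  #5 SA[5]=3  'cbgcdbecdbdhgdachcg'
  #6 SA[6]=10  'cdbdhgdachcg'
  #7 SA[7]=6  'cdbecdbdhgdachcg'
  #8 SA[8]=20  'cg'
  #9 SA[9]=18  'chcg'
  #10 SA[10]=16  'dachcg'
  #11 SA[11]=0  'dahcbgcdbecdbdhgdachcg'
  #12 SA[12]=11  'dbdhgdachcg'
  #13 SA[13]=7  'dbecdbdhgdachcg'
  #14 SA[14]=13  'dhgdachcg'
  #15 SA[15]=9  'ecdbdhgdachcg'
  #16 SA[16]=21  'g'
  #17 SA[17]=5  'gcdbecdbdhgdachcg'
  #18 SA[18]=15  'gdachcg'
  #19 SA[19]=2  'hcbgcdbecdbdhgdachcg'
  #20 SA[20]=19  'hcg'
  #21 SA[21]=14  'hgdachcg'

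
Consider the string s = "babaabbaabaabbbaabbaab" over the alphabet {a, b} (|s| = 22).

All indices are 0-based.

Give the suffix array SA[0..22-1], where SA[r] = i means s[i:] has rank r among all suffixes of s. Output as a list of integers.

[19, 7, 15, 3, 10, 20, 1, 8, 16, 4, 11, 21, 18, 6, 14, 2, 9, 0, 17, 5, 13, 12]

sorted suffixes:
  #0 SA[0]=19  'aab'
  #1 SA[1]=7  'aabaabbbaabbaab'
  #2 SA[2]=15  'aabbaab'
  #3 SA[3]=3  'aabbaabaabbbaabbaab'
  #4 SA[4]=10  'aabbbaabbaab'
  #5 SA[5]=20  'ab'
  #6 SA[6]=1  'abaabbaabaabbbaabbaab'
  #7 SA[7]=8  'abaabbbaabbaab'
  #8 SA[8]=16  'abbaab'
  #9 SA[9]=4  'abbaabaabbbaabbaab'
  #10 SA[10]=11  'abbbaabbaab'
  #11 SA[11]=21  'b'
  #12 SA[12]=18  'baab'
  #13 SA[13]=6  'baabaabbbaabbaab'
  #14 SA[14]=14  'baabbaab'
  #15 SA[15]=2  'baabbaabaabbbaabbaab'
  #16 SA[16]=9  'baabbbaabbaab'
  #17 SA[17]=0  'babaabbaabaabbbaabbaab'
  #18 SA[18]=17  'bbaab'
  #19 SA[19]=5  'bbaabaabbbaabbaab'
  #20 SA[20]=13  'bbaabbaab'
  #21 SA[21]=12  'bbbaabbaab'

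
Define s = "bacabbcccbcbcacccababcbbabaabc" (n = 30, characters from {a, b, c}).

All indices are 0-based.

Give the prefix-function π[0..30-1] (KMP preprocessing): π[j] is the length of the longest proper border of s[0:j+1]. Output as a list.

π[0] = 0
j=1 s[j]='a': π[1]=0 (border '')
j=2 s[j]='c': π[2]=0 (border '')
j=3 s[j]='a': π[3]=0 (border '')
j=4 s[j]='b': π[4]=1 (border 'b')
j=5 s[j]='b': k: 1→0; π[5]=1 (border 'b')
j=6 s[j]='c': k: 1→0; π[6]=0 (border '')
j=7 s[j]='c': π[7]=0 (border '')
j=8 s[j]='c': π[8]=0 (border '')
j=9 s[j]='b': π[9]=1 (border 'b')
j=10 s[j]='c': k: 1→0; π[10]=0 (border '')
j=11 s[j]='b': π[11]=1 (border 'b')
j=12 s[j]='c': k: 1→0; π[12]=0 (border '')
j=13 s[j]='a': π[13]=0 (border '')
j=14 s[j]='c': π[14]=0 (border '')
j=15 s[j]='c': π[15]=0 (border '')
j=16 s[j]='c': π[16]=0 (border '')
j=17 s[j]='a': π[17]=0 (border '')
j=18 s[j]='b': π[18]=1 (border 'b')
j=19 s[j]='a': π[19]=2 (border 'ba')
j=20 s[j]='b': k: 2→0; π[20]=1 (border 'b')
j=21 s[j]='c': k: 1→0; π[21]=0 (border '')
j=22 s[j]='b': π[22]=1 (border 'b')
j=23 s[j]='b': k: 1→0; π[23]=1 (border 'b')
j=24 s[j]='a': π[24]=2 (border 'ba')
j=25 s[j]='b': k: 2→0; π[25]=1 (border 'b')
j=26 s[j]='a': π[26]=2 (border 'ba')
j=27 s[j]='a': k: 2→0; π[27]=0 (border '')
j=28 s[j]='b': π[28]=1 (border 'b')
j=29 s[j]='c': k: 1→0; π[29]=0 (border '')

[0, 0, 0, 0, 1, 1, 0, 0, 0, 1, 0, 1, 0, 0, 0, 0, 0, 0, 1, 2, 1, 0, 1, 1, 2, 1, 2, 0, 1, 0]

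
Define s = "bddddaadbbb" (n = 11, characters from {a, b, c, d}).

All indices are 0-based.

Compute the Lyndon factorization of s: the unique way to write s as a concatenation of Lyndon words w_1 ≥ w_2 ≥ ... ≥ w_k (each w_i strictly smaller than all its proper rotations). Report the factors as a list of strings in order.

emit factor 1: 'bdddd' (i=0, period=5)
emit factor 2: 'aadbbb' (i=5, period=6)

["bdddd", "aadbbb"]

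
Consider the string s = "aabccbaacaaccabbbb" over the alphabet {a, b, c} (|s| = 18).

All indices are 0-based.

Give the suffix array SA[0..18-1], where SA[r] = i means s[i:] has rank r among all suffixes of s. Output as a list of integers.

rank | idx | suffix
   0 |   0 | aabccbaacaaccabbbb
   1 |   6 | aacaaccabbbb
   2 |   9 | aaccabbbb
   3 |  13 | abbbb
   4 |   1 | abccbaacaaccabbbb
   5 |   7 | acaaccabbbb
   6 |  10 | accabbbb
   7 |  17 | b
   8 |   5 | baacaaccabbbb
   9 |  16 | bb
  10 |  15 | bbb
  11 |  14 | bbbb
  12 |   2 | bccbaacaaccabbbb
  13 |   8 | caaccabbbb
  14 |  12 | cabbbb
  15 |   4 | cbaacaaccabbbb
  16 |  11 | ccabbbb
  17 |   3 | ccbaacaaccabbbb

[0, 6, 9, 13, 1, 7, 10, 17, 5, 16, 15, 14, 2, 8, 12, 4, 11, 3]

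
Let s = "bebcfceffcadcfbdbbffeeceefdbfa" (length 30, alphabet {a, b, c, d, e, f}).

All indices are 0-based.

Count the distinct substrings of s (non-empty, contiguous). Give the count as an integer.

sorted suffixes:
  #0 SA[0]=29  'a'
  #1 SA[1]=10  'adcfbdbbffeeceefdbfa'
  #2 SA[2]=16  'bbffeeceefdbfa'
  #3 SA[3]=2  'bcfceffcadcfbdbbffeeceefdbfa'
  #4 SA[4]=14  'bdbbffeeceefdbfa'
  #5 SA[5]=0  'bebcfceffcadcfbdbbffeeceefdbfa'
  #6 SA[6]=27  'bfa'
  #7 SA[7]=17  'bffeeceefdbfa'
  #8 SA[8]=9  'cadcfbdbbffeeceefdbfa'
  #9 SA[9]=22  'ceefdbfa'
  #10 SA[10]=5  'ceffcadcfbdbbffeeceefdbfa'
  #11 SA[11]=12  'cfbdbbffeeceefdbfa'
  #12 SA[12]=3  'cfceffcadcfbdbbffeeceefdbfa'
  #13 SA[13]=15  'dbbffeeceefdbfa'
  #14 SA[14]=26  'dbfa'
  #15 SA[15]=11  'dcfbdbbffeeceefdbfa'
  #16 SA[16]=1  'ebcfceffcadcfbdbbffeeceefdbfa'
  #17 SA[17]=21  'eceefdbfa'
  #18 SA[18]=20  'eeceefdbfa'
  #19 SA[19]=23  'eefdbfa'
  #20 SA[20]=24  'efdbfa'
  #21 SA[21]=6  'effcadcfbdbbffeeceefdbfa'
  #22 SA[22]=28  'fa'
  #23 SA[23]=13  'fbdbbffeeceefdbfa'
  #24 SA[24]=8  'fcadcfbdbbffeeceefdbfa'
  #25 SA[25]=4  'fceffcadcfbdbbffeeceefdbfa'
  #26 SA[26]=25  'fdbfa'
  #27 SA[27]=19  'feeceefdbfa'
  #28 SA[28]=7  'ffcadcfbdbbffeeceefdbfa'
  #29 SA[29]=18  'ffeeceefdbfa'

SA = [29, 10, 16, 2, 14, 0, 27, 17, 9, 22, 5, 12, 3, 15, 26, 11, 1, 21, 20, 23, 24, 6, 28, 13, 8, 4, 25, 19, 7, 18]
[i] adj suffixes → lcp
  [1] 29/10 → 1 ('a')
  [2] 10/16 → 0 ('')
  [3] 16/2 → 1 ('b')
  [4] 2/14 → 1 ('b')
  [5] 14/0 → 1 ('b')
  [6] 0/27 → 1 ('b')
  [7] 27/17 → 2 ('bf')
  [8] 17/9 → 0 ('')
  [9] 9/22 → 1 ('c')
  [10] 22/5 → 2 ('ce')
  [11] 5/12 → 1 ('c')
  [12] 12/3 → 2 ('cf')
  [13] 3/15 → 0 ('')
  [14] 15/26 → 2 ('db')
  [15] 26/11 → 1 ('d')
  [16] 11/1 → 0 ('')
  [17] 1/21 → 1 ('e')
  [18] 21/20 → 1 ('e')
  [19] 20/23 → 2 ('ee')
  [20] 23/24 → 1 ('e')
  [21] 24/6 → 2 ('ef')
  [22] 6/28 → 0 ('')
  [23] 28/13 → 1 ('f')
  [24] 13/8 → 1 ('f')
  [25] 8/4 → 2 ('fc')
  [26] 4/25 → 1 ('f')
  [27] 25/19 → 1 ('f')
  [28] 19/7 → 1 ('f')
  [29] 7/18 → 2 ('ff')

n(n+1)/2 = 30·31/2 = 465
Σ LCP = 0 + 1 + 0 + 1 + 1 + 1 + 1 + 2 + 0 + 1 + 2 + 1 + 2 + 0 + 2 + 1 + 0 + 1 + 1 + 2 + 1 + 2 + 0 + 1 + 1 + 2 + 1 + 1 + 1 + 2 = 32
distinct = 465 − 32 = 433

433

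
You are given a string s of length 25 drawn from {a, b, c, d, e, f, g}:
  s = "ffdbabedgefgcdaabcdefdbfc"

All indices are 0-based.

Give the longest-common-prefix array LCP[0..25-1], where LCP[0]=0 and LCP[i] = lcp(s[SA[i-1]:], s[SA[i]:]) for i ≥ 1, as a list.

[0, 1, 2, 0, 1, 1, 1, 0, 1, 2, 0, 1, 2, 1, 1, 0, 1, 2, 0, 1, 3, 1, 1, 0, 1]

rank | idx | suffix
   0 |  14 | aabcdefdbfc
   1 |  15 | abcdefdbfc
   2 |   4 | abedgefgcdaabcdefdbfc
   3 |   3 | babedgefgcdaabcdefdbfc
   4 |  16 | bcdefdbfc
   5 |   5 | bedgefgcdaabcdefdbfc
   6 |  22 | bfc
   7 |  24 | c
   8 |  12 | cdaabcdefdbfc
   9 |  17 | cdefdbfc
  10 |  13 | daabcdefdbfc
  11 |   2 | dbabedgefgcdaabcdefdbfc
  12 |  21 | dbfc
  13 |  18 | defdbfc
  14 |   7 | dgefgcdaabcdefdbfc
  15 |   6 | edgefgcdaabcdefdbfc
  16 |  19 | efdbfc
  17 |   9 | efgcdaabcdefdbfc
  18 |  23 | fc
  19 |   1 | fdbabedgefgcdaabcdefdbfc
  20 |  20 | fdbfc
  21 |   0 | ffdbabedgefgcdaabcdefdbfc
  22 |  10 | fgcdaabcdefdbfc
  23 |  11 | gcdaabcdefdbfc
  24 |   8 | gefgcdaabcdefdbfc

SA = [14, 15, 4, 3, 16, 5, 22, 24, 12, 17, 13, 2, 21, 18, 7, 6, 19, 9, 23, 1, 20, 0, 10, 11, 8]
i: (SA[i-1],SA[i]) lcp shared
  1: (14,15) 1 'a'
  2: (15,4) 2 'ab'
  3: (4,3) 0 ''
  4: (3,16) 1 'b'
  5: (16,5) 1 'b'
  6: (5,22) 1 'b'
  7: (22,24) 0 ''
  8: (24,12) 1 'c'
  9: (12,17) 2 'cd'
  10: (17,13) 0 ''
  11: (13,2) 1 'd'
  12: (2,21) 2 'db'
  13: (21,18) 1 'd'
  14: (18,7) 1 'd'
  15: (7,6) 0 ''
  16: (6,19) 1 'e'
  17: (19,9) 2 'ef'
  18: (9,23) 0 ''
  19: (23,1) 1 'f'
  20: (1,20) 3 'fdb'
  21: (20,0) 1 'f'
  22: (0,10) 1 'f'
  23: (10,11) 0 ''
  24: (11,8) 1 'g'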